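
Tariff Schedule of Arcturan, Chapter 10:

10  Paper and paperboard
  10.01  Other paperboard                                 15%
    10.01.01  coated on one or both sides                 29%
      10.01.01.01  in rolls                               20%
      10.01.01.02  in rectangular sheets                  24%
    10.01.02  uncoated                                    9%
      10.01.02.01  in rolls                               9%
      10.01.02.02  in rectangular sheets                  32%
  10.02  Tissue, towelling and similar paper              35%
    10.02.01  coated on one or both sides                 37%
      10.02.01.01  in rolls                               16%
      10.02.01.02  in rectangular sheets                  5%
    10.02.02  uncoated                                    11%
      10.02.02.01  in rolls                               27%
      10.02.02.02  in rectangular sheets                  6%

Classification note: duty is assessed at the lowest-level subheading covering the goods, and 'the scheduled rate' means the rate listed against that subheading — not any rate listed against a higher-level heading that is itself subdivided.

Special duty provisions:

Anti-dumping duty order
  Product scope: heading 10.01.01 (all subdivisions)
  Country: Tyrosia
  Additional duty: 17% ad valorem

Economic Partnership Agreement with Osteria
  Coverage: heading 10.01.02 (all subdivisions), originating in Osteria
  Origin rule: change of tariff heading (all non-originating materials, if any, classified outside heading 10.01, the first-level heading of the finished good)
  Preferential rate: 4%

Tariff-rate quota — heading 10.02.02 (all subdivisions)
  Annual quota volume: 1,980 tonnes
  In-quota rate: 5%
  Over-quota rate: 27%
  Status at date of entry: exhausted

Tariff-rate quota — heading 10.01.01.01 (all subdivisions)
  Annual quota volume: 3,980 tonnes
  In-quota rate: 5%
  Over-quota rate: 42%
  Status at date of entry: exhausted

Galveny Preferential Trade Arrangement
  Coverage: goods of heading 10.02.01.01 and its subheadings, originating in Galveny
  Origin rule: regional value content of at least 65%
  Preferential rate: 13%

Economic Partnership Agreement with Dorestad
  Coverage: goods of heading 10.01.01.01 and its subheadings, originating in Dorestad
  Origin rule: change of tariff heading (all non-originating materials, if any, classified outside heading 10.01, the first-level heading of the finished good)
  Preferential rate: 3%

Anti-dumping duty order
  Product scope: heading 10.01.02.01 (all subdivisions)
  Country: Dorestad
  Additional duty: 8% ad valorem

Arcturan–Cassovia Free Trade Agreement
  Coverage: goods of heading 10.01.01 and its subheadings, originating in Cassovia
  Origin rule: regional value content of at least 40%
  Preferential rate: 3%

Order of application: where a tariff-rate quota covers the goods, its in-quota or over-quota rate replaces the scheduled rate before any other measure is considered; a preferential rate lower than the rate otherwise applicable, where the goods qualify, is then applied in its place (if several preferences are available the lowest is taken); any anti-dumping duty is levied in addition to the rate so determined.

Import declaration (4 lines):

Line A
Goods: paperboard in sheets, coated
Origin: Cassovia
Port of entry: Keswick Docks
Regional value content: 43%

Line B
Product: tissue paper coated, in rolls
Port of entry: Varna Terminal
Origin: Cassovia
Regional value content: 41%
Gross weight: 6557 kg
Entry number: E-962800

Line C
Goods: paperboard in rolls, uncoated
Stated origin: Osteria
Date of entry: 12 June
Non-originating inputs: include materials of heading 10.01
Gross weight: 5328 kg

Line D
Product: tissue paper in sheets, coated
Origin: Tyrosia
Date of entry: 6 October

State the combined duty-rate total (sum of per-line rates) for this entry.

Line A: paperboard → 10.01; coated → 10.01.01; in sheets → 10.01.01.02. Scheduled 24%. Cassovia agreement on 10.01.01: RVC ≥ 40% → 3% available; preferential 3%. → 3%.
Line B: tissue paper → 10.02; coated → 10.02.01; in rolls → 10.02.01.01. Scheduled 16%. Cassovia agreement on 10.01.01: 10.02.01.01 not covered. → 16%.
Line C: paperboard → 10.01; uncoated → 10.01.02; in rolls → 10.01.02.01. Scheduled 9%. Osteria agreement on 10.01.02: CTH not met. → 9%.
Line D: tissue paper → 10.02; coated → 10.02.01; in sheets → 10.02.01.02. Scheduled 5%. No special measure applies. → 5%.
Sum: 3% + 16% + 9% + 5% = 33%.

33%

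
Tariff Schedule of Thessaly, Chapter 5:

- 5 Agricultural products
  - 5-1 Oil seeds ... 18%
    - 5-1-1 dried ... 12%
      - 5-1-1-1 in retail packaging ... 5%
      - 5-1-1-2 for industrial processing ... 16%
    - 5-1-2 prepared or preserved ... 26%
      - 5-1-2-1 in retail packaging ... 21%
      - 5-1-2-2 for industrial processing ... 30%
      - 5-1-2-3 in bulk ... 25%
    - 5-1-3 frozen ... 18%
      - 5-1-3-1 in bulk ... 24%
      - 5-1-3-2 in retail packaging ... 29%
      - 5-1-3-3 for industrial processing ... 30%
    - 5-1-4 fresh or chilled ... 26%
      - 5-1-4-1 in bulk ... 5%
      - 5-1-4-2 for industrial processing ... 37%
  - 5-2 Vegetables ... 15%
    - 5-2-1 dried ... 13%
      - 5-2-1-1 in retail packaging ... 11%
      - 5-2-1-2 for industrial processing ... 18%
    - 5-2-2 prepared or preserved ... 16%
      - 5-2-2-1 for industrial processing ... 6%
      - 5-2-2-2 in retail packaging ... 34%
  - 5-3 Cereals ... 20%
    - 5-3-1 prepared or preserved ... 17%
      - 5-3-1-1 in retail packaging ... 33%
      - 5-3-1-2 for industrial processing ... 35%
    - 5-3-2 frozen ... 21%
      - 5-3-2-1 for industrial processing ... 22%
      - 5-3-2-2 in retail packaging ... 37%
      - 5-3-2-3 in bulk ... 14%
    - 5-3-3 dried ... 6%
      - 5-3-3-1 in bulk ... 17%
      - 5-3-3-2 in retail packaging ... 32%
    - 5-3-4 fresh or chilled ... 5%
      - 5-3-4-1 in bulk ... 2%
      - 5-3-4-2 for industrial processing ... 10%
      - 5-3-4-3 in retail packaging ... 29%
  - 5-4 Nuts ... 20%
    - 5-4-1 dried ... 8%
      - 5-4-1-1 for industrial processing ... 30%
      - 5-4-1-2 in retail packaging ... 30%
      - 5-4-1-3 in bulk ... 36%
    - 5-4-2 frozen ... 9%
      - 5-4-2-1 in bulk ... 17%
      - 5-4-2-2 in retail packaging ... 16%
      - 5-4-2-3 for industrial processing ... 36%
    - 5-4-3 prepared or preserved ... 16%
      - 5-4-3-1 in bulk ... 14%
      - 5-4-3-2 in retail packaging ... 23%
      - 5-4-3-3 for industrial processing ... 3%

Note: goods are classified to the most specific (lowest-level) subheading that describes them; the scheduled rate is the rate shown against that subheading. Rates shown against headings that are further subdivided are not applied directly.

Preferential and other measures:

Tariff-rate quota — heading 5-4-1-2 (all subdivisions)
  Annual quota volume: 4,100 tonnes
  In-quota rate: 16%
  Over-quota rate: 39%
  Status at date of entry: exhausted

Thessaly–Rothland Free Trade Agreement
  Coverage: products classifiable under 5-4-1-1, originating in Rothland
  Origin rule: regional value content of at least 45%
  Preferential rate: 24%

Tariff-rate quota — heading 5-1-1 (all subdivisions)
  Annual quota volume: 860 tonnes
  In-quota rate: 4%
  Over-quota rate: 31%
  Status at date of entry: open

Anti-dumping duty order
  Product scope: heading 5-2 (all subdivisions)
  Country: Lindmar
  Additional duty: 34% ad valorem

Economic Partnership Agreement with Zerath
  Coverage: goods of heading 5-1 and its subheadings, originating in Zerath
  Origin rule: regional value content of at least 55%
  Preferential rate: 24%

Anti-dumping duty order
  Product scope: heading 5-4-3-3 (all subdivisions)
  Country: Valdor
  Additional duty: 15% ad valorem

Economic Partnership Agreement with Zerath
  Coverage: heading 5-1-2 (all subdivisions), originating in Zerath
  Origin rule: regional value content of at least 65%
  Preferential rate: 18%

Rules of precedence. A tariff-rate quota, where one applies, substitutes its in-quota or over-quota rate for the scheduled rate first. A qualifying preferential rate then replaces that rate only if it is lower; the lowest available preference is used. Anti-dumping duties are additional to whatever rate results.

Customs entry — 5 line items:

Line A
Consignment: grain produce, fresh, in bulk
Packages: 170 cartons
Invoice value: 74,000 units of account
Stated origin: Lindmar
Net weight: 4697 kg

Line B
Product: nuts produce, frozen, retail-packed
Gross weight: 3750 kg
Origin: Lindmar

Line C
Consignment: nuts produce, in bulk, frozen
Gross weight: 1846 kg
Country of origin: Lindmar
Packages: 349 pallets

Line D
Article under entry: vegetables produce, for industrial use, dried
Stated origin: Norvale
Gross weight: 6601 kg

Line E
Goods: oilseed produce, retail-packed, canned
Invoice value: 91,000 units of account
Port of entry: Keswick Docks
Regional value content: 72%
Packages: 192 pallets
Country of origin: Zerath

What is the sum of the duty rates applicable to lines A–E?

Line A: grain → 5-3; fresh → 5-3-4; in bulk → 5-3-4-1. Scheduled 2%. No special measure applies. → 2%.
Line B: nuts → 5-4; frozen → 5-4-2; retail-packed → 5-4-2-2. Scheduled 16%. No special measure applies. → 16%.
Line C: nuts → 5-4; frozen → 5-4-2; in bulk → 5-4-2-1. Scheduled 17%. No special measure applies. → 17%.
Line D: vegetables → 5-2; dried → 5-2-1; for industrial use → 5-2-1-2. Scheduled 18%. No special measure applies. → 18%.
Line E: oilseed → 5-1; canned → 5-1-2; retail-packed → 5-1-2-1. Scheduled 21%. Zerath agreement on 5-1: RVC ≥ 55% → 24% available; Zerath agreement on 5-1-2: RVC ≥ 65% → 18% available; preferential 18%. → 18%.
Sum: 2% + 16% + 17% + 18% + 18% = 71%.

71%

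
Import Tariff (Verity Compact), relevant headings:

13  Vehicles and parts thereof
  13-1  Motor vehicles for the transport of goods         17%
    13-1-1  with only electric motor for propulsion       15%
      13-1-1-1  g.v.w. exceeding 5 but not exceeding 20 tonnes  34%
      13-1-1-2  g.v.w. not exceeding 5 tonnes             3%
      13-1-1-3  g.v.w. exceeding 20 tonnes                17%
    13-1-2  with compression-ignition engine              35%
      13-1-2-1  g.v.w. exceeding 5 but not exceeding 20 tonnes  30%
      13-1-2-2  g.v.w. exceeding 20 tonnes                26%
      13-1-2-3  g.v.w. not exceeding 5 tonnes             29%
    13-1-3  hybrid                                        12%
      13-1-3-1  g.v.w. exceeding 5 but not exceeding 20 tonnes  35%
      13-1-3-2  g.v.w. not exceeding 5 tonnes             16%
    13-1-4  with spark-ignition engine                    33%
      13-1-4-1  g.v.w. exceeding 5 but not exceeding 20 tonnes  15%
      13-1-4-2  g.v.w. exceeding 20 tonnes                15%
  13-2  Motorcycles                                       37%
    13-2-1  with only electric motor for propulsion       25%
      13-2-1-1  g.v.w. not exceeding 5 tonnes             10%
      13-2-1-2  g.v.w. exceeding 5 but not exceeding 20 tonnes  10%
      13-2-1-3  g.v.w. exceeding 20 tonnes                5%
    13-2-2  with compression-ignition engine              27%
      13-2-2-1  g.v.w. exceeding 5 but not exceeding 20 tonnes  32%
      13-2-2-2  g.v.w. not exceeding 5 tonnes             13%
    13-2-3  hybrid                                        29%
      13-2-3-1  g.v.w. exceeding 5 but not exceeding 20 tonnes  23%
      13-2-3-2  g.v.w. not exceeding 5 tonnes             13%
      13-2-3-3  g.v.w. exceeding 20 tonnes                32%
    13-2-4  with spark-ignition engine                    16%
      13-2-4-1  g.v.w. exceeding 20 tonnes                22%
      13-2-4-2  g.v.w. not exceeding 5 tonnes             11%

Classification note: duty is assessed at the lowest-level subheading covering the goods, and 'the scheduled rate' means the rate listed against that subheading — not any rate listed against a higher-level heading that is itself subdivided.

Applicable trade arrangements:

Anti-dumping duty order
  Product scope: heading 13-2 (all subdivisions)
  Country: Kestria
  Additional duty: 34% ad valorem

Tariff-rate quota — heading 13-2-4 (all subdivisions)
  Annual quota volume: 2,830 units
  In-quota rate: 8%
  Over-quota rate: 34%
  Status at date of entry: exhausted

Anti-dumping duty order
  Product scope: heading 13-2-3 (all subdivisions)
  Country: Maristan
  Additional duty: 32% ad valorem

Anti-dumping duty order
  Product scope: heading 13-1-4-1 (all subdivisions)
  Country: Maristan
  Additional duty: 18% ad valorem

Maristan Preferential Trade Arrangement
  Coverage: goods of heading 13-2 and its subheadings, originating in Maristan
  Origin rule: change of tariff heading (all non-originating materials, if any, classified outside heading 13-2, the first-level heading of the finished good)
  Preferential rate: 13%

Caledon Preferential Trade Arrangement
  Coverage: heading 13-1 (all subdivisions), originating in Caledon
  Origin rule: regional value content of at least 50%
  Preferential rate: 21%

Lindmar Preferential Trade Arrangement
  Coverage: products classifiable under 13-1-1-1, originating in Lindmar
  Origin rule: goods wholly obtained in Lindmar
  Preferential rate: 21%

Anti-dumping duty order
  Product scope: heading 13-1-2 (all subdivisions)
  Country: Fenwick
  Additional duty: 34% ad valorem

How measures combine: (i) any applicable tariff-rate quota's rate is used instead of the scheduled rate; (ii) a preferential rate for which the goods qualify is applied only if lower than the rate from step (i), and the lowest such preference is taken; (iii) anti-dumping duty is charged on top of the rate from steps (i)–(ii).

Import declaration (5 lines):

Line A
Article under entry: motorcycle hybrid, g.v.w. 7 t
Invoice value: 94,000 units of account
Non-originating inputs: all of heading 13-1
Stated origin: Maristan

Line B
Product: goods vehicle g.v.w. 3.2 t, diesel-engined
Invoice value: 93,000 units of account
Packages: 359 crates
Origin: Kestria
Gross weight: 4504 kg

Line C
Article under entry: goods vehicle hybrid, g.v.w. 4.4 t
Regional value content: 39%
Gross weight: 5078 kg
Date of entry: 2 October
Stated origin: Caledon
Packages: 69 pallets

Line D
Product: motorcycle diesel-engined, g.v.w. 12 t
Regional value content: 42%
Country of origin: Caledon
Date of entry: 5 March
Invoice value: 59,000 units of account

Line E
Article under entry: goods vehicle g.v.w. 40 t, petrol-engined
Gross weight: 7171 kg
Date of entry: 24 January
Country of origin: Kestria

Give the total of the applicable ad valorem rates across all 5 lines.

Line A: motorcycle → 13-2; hybrid → 13-2-3; g.v.w. 7 t → 13-2-3-1. Scheduled 23%. Maristan agreement on 13-2: CTH met → 13% available; preferential 13%; anti-dumping (Maristan, 13-2-3): +32%; total 13% + 32% = 45%. → 45%.
Line B: goods vehicle → 13-1; diesel-engined → 13-1-2; g.v.w. 3.2 t → 13-1-2-3. Scheduled 29%. No special measure applies. → 29%.
Line C: goods vehicle → 13-1; hybrid → 13-1-3; g.v.w. 4.4 t → 13-1-3-2. Scheduled 16%. Caledon agreement on 13-1: RVC < 50%. → 16%.
Line D: motorcycle → 13-2; diesel-engined → 13-2-2; g.v.w. 12 t → 13-2-2-1. Scheduled 32%. Caledon agreement on 13-1: 13-2-2-1 not covered. → 32%.
Line E: goods vehicle → 13-1; petrol-engined → 13-1-4; g.v.w. 40 t → 13-1-4-2. Scheduled 15%. No special measure applies. → 15%.
Sum: 45% + 29% + 16% + 32% + 15% = 137%.

137%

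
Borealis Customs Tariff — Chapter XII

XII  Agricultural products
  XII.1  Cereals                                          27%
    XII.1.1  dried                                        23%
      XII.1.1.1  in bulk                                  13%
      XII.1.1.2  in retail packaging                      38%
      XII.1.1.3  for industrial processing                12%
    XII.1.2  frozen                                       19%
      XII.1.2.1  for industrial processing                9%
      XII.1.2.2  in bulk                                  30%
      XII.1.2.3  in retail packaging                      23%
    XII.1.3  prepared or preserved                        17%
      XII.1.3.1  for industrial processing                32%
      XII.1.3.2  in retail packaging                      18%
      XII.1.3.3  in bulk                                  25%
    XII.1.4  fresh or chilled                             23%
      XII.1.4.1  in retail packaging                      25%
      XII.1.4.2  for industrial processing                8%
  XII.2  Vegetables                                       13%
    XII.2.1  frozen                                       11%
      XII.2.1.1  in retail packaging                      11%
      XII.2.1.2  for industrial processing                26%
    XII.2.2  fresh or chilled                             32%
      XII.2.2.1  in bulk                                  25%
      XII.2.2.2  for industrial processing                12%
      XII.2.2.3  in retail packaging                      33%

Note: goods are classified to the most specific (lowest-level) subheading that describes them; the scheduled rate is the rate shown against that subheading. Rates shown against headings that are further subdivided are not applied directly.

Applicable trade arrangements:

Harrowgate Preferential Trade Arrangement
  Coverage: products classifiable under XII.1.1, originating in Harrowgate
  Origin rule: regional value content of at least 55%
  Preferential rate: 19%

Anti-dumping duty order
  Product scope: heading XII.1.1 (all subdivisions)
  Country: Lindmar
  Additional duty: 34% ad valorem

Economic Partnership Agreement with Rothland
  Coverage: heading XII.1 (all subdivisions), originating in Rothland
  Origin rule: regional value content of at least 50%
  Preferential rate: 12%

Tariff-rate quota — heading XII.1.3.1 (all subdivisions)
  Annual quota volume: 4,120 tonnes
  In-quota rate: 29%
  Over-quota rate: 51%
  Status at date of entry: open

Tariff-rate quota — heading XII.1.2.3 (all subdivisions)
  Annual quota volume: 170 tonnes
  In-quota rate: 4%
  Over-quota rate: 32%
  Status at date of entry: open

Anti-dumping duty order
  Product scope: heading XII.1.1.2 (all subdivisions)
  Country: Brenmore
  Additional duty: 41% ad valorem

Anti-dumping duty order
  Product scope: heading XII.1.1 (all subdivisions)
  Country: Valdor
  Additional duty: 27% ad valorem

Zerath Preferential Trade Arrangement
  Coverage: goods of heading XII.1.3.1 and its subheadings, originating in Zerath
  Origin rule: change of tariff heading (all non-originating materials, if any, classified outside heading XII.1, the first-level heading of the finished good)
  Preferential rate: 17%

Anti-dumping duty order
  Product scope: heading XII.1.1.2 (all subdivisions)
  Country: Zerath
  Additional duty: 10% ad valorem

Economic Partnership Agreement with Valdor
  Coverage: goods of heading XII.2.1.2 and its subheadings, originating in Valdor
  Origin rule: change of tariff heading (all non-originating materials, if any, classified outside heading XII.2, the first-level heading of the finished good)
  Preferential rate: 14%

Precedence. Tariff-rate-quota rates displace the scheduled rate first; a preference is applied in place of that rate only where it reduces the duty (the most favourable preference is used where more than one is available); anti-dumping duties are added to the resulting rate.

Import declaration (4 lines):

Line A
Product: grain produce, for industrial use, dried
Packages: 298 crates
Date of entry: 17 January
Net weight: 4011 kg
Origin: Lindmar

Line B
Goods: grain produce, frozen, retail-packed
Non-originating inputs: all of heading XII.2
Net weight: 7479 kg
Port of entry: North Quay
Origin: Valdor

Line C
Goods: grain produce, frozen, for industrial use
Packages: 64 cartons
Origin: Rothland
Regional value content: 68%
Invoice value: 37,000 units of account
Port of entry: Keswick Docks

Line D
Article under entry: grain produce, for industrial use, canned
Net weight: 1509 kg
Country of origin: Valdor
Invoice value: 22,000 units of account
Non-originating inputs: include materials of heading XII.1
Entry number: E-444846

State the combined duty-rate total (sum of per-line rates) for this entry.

88%

Line A: grain → XII.1; dried → XII.1.1; for industrial use → XII.1.1.3. Scheduled 12%. anti-dumping (Lindmar, XII.1.1): +34%; total 12% + 34% = 46%. → 46%.
Line B: grain → XII.1; frozen → XII.1.2; retail-packed → XII.1.2.3. Scheduled 23%. quota on XII.1.2.3 open → in-quota 4%; Valdor agreement on XII.2.1.2: XII.1.2.3 not covered. → 4%.
Line C: grain → XII.1; frozen → XII.1.2; for industrial use → XII.1.2.1. Scheduled 9%. Rothland agreement on XII.1: RVC ≥ 50% → 12% available; preference 12% not lower than 9% → no reduction. → 9%.
Line D: grain → XII.1; canned → XII.1.3; for industrial use → XII.1.3.1. Scheduled 32%. quota on XII.1.3.1 open → in-quota 29%; Valdor agreement on XII.2.1.2: XII.1.3.1 not covered. → 29%.
Sum: 46% + 4% + 9% + 29% = 88%.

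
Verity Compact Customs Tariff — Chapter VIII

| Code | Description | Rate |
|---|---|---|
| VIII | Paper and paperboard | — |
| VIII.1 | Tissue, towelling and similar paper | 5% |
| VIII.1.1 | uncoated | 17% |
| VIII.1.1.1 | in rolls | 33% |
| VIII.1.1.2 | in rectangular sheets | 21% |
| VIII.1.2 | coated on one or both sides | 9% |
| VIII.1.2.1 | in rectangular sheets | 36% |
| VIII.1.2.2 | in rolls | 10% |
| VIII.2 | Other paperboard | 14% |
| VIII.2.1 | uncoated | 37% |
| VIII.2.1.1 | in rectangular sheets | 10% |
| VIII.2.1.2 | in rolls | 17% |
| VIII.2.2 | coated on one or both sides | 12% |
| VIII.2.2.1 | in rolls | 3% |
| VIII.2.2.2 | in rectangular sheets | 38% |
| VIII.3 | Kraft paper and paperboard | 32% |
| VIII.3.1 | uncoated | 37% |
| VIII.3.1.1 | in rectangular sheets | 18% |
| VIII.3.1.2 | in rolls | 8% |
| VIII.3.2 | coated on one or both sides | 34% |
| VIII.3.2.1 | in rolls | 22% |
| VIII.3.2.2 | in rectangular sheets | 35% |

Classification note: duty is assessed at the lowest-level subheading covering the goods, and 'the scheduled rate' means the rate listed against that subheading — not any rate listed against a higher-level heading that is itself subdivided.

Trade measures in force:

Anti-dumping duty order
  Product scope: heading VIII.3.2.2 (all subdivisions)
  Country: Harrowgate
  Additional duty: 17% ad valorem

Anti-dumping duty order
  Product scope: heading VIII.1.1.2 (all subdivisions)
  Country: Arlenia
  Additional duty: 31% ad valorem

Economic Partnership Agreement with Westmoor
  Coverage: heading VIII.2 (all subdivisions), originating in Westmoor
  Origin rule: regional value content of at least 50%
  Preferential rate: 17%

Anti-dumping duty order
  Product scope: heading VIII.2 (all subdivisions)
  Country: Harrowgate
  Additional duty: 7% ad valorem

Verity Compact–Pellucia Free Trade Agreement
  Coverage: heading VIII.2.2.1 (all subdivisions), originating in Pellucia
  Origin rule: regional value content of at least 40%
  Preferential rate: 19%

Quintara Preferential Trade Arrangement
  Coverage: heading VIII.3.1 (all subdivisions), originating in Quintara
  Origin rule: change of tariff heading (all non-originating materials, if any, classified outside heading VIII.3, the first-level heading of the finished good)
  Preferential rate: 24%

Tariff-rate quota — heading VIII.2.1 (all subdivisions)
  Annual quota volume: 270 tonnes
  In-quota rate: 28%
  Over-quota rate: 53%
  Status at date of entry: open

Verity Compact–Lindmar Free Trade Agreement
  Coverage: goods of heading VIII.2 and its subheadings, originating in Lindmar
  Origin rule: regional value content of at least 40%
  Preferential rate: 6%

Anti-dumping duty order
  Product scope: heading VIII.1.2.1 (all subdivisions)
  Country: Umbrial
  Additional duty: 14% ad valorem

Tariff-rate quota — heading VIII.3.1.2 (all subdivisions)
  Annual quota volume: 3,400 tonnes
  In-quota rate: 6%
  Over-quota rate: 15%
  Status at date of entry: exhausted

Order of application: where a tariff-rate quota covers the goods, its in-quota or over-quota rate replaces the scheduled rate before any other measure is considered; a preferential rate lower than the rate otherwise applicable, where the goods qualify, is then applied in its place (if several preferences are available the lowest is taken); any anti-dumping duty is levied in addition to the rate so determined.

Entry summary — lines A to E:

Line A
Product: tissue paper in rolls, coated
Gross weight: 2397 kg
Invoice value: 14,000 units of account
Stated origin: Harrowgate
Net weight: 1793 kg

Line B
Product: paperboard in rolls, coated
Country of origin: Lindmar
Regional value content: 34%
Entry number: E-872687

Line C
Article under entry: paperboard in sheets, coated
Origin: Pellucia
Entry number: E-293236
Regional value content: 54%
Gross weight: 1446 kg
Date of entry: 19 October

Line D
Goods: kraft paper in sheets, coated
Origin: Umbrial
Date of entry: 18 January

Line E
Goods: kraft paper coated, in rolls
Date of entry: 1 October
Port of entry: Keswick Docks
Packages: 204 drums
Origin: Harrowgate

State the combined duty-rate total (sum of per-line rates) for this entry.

Line A: tissue paper → VIII.1; coated → VIII.1.2; in rolls → VIII.1.2.2. Scheduled 10%. No special measure applies. → 10%.
Line B: paperboard → VIII.2; coated → VIII.2.2; in rolls → VIII.2.2.1. Scheduled 3%. Lindmar agreement on VIII.2: RVC < 40%. → 3%.
Line C: paperboard → VIII.2; coated → VIII.2.2; in sheets → VIII.2.2.2. Scheduled 38%. Pellucia agreement on VIII.2.2.1: VIII.2.2.2 not covered. → 38%.
Line D: kraft paper → VIII.3; coated → VIII.3.2; in sheets → VIII.3.2.2. Scheduled 35%. No special measure applies. → 35%.
Line E: kraft paper → VIII.3; coated → VIII.3.2; in rolls → VIII.3.2.1. Scheduled 22%. No special measure applies. → 22%.
Sum: 10% + 3% + 38% + 35% + 22% = 108%.

108%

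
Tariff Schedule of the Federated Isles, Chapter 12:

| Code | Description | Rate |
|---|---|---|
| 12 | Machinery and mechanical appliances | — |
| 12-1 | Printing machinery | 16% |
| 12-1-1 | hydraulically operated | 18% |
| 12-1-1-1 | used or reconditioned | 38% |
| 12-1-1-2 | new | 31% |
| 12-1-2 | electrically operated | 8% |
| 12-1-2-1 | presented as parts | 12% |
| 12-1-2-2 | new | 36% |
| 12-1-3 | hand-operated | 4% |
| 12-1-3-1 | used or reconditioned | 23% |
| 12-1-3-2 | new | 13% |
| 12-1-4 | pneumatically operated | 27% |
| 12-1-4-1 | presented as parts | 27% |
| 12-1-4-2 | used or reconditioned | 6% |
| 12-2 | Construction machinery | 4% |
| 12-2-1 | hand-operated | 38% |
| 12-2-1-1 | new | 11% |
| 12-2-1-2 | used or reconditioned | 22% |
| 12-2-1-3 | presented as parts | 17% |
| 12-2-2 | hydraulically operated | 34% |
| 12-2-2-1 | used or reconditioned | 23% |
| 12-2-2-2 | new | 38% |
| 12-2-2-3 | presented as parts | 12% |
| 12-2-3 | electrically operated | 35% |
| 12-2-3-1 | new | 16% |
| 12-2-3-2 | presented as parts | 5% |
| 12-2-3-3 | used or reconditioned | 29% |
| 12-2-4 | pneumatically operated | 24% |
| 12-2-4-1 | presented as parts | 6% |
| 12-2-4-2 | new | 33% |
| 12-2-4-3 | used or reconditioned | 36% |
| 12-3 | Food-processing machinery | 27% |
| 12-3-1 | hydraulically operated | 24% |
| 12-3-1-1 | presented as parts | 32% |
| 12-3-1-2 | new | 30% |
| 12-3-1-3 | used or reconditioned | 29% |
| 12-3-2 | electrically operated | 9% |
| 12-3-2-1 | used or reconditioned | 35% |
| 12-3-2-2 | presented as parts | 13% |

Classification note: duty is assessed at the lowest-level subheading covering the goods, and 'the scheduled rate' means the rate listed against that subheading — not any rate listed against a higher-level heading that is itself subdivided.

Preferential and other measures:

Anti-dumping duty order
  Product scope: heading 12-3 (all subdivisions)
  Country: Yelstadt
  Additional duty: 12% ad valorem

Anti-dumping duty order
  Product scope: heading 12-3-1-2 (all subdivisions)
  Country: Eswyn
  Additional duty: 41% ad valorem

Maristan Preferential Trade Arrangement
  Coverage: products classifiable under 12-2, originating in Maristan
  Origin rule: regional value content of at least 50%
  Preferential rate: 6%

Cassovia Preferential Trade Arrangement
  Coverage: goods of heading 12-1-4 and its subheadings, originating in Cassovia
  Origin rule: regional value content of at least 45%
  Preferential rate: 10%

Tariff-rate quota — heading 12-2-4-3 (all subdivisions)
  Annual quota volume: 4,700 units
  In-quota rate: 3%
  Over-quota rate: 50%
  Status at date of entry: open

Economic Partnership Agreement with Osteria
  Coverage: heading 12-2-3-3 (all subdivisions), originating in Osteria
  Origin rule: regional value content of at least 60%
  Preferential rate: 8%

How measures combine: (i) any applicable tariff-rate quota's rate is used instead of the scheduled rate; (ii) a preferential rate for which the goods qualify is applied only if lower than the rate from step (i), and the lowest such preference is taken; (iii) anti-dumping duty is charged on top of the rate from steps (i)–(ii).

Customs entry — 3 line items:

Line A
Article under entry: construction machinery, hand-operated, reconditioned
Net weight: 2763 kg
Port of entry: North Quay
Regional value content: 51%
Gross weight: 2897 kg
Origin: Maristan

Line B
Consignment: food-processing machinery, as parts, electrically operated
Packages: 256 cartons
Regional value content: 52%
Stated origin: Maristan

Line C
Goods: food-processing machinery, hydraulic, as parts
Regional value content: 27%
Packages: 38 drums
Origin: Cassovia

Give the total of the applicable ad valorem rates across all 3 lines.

Line A: construction → 12-2; hand-operated → 12-2-1; reconditioned → 12-2-1-2. Scheduled 22%. Maristan agreement on 12-2: RVC ≥ 50% → 6% available; preferential 6%. → 6%.
Line B: food-processing → 12-3; electrically operated → 12-3-2; as parts → 12-3-2-2. Scheduled 13%. Maristan agreement on 12-2: 12-3-2-2 not covered. → 13%.
Line C: food-processing → 12-3; hydraulic → 12-3-1; as parts → 12-3-1-1. Scheduled 32%. Cassovia agreement on 12-1-4: 12-3-1-1 not covered. → 32%.
Sum: 6% + 13% + 32% = 51%.

51%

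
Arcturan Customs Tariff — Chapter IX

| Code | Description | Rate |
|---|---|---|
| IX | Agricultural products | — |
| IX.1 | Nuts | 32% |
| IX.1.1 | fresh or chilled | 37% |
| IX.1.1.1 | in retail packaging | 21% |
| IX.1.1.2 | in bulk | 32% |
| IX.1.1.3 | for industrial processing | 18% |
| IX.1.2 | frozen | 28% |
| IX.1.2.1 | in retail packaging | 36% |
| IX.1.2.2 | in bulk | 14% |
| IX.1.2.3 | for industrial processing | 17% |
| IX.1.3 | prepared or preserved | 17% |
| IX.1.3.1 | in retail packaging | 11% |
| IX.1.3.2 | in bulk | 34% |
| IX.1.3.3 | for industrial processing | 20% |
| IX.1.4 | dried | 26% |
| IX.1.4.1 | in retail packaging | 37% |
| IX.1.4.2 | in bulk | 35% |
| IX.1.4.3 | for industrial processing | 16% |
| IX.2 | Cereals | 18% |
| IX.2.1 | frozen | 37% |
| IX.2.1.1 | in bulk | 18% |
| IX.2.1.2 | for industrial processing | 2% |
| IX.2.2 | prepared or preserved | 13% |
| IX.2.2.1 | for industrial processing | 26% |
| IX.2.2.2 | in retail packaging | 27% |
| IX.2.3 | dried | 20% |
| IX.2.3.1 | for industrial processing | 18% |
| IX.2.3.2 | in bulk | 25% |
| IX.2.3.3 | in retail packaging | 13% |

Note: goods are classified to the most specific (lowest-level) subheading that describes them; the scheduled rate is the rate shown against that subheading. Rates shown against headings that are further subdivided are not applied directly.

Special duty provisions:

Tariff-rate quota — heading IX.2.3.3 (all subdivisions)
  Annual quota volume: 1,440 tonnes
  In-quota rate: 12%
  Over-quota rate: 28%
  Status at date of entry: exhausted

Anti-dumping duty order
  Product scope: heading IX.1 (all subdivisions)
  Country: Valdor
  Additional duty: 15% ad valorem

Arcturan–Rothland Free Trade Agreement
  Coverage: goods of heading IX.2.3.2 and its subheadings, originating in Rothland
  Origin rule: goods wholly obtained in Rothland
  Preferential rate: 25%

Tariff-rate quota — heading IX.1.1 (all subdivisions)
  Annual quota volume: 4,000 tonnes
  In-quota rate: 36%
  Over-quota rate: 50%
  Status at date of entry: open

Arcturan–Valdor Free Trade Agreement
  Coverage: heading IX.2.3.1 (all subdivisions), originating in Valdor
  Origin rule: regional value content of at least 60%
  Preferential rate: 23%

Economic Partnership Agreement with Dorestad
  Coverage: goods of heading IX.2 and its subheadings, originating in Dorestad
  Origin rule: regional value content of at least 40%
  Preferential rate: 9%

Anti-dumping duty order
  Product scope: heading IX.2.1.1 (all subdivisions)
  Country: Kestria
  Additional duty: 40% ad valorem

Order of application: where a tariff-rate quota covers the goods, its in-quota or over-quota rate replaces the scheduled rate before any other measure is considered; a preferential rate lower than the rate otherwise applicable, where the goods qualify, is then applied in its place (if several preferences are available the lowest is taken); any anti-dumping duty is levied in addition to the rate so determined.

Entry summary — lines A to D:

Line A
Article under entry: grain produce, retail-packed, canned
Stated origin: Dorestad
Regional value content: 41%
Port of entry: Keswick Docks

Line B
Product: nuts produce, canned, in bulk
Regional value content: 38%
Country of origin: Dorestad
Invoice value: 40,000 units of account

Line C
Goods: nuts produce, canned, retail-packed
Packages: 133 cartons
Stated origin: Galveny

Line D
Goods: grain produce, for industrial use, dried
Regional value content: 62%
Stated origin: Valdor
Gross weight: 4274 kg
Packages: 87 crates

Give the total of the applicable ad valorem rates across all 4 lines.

Line A: grain → IX.2; canned → IX.2.2; retail-packed → IX.2.2.2. Scheduled 27%. Dorestad agreement on IX.2: RVC ≥ 40% → 9% available; preferential 9%. → 9%.
Line B: nuts → IX.1; canned → IX.1.3; in bulk → IX.1.3.2. Scheduled 34%. Dorestad agreement on IX.2: IX.1.3.2 not covered. → 34%.
Line C: nuts → IX.1; canned → IX.1.3; retail-packed → IX.1.3.1. Scheduled 11%. No special measure applies. → 11%.
Line D: grain → IX.2; dried → IX.2.3; for industrial use → IX.2.3.1. Scheduled 18%. Valdor agreement on IX.2.3.1: RVC ≥ 60% → 23% available; preference 23% not lower than 18% → no reduction. → 18%.
Sum: 9% + 34% + 11% + 18% = 72%.

72%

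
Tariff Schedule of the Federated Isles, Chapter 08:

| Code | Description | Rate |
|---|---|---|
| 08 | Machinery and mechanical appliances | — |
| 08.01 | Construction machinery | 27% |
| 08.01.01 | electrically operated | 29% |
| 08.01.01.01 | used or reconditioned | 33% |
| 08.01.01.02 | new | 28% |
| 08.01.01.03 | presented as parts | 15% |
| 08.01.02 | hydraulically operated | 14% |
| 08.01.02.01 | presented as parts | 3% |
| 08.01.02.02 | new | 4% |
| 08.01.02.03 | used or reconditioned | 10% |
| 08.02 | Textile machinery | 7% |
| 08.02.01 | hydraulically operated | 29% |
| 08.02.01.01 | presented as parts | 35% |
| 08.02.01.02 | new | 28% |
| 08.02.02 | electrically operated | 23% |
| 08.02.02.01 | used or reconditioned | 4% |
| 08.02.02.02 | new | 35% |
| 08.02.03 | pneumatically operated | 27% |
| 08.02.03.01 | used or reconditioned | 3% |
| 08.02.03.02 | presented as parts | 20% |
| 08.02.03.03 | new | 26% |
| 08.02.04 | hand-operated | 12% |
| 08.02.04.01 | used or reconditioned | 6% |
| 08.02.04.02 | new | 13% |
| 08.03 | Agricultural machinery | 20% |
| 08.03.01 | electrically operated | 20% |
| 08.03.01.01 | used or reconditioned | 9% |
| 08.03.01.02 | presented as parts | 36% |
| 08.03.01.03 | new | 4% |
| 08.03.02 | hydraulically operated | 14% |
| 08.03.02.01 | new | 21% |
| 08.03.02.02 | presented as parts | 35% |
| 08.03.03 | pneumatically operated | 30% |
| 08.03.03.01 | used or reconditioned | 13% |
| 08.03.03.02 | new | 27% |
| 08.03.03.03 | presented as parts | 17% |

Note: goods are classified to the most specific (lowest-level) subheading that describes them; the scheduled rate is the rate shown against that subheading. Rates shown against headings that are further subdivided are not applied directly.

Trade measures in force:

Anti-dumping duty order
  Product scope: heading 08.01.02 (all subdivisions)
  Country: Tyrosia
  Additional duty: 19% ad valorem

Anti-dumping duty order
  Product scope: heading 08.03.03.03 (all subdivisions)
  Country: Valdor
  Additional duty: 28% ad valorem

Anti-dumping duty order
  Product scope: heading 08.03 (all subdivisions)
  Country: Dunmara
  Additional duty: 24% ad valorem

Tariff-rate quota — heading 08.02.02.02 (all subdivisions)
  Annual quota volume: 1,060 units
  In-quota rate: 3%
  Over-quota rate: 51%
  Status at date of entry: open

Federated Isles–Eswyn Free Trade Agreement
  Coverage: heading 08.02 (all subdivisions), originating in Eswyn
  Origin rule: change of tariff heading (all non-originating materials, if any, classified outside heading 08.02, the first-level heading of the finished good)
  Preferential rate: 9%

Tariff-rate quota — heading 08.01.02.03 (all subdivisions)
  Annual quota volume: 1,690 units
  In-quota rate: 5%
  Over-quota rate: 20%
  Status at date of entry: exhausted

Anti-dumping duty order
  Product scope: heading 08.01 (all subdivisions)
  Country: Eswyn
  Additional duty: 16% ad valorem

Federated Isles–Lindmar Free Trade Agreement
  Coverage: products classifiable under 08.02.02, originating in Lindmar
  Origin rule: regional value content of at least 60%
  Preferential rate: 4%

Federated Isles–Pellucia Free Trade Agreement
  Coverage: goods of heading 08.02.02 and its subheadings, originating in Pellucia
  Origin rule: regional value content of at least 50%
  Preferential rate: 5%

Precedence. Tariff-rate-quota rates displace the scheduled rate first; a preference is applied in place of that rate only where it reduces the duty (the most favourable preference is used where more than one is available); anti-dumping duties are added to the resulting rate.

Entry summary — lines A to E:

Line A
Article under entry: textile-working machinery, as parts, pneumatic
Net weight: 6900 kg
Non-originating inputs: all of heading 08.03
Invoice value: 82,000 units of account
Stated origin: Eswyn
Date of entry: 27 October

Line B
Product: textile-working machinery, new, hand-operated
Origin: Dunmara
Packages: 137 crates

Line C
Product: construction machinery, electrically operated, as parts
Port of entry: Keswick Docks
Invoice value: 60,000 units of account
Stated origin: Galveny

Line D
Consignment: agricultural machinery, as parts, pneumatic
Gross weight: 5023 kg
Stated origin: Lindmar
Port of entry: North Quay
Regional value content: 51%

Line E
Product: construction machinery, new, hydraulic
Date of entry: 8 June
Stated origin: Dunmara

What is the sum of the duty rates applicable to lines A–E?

Line A: textile-working → 08.02; pneumatic → 08.02.03; as parts → 08.02.03.02. Scheduled 20%. Eswyn agreement on 08.02: CTH met → 9% available; preferential 9%. → 9%.
Line B: textile-working → 08.02; hand-operated → 08.02.04; new → 08.02.04.02. Scheduled 13%. No special measure applies. → 13%.
Line C: construction → 08.01; electrically operated → 08.01.01; as parts → 08.01.01.03. Scheduled 15%. No special measure applies. → 15%.
Line D: agricultural → 08.03; pneumatic → 08.03.03; as parts → 08.03.03.03. Scheduled 17%. Lindmar agreement on 08.02.02: 08.03.03.03 not covered. → 17%.
Line E: construction → 08.01; hydraulic → 08.01.02; new → 08.01.02.02. Scheduled 4%. No special measure applies. → 4%.
Sum: 9% + 13% + 15% + 17% + 4% = 58%.

58%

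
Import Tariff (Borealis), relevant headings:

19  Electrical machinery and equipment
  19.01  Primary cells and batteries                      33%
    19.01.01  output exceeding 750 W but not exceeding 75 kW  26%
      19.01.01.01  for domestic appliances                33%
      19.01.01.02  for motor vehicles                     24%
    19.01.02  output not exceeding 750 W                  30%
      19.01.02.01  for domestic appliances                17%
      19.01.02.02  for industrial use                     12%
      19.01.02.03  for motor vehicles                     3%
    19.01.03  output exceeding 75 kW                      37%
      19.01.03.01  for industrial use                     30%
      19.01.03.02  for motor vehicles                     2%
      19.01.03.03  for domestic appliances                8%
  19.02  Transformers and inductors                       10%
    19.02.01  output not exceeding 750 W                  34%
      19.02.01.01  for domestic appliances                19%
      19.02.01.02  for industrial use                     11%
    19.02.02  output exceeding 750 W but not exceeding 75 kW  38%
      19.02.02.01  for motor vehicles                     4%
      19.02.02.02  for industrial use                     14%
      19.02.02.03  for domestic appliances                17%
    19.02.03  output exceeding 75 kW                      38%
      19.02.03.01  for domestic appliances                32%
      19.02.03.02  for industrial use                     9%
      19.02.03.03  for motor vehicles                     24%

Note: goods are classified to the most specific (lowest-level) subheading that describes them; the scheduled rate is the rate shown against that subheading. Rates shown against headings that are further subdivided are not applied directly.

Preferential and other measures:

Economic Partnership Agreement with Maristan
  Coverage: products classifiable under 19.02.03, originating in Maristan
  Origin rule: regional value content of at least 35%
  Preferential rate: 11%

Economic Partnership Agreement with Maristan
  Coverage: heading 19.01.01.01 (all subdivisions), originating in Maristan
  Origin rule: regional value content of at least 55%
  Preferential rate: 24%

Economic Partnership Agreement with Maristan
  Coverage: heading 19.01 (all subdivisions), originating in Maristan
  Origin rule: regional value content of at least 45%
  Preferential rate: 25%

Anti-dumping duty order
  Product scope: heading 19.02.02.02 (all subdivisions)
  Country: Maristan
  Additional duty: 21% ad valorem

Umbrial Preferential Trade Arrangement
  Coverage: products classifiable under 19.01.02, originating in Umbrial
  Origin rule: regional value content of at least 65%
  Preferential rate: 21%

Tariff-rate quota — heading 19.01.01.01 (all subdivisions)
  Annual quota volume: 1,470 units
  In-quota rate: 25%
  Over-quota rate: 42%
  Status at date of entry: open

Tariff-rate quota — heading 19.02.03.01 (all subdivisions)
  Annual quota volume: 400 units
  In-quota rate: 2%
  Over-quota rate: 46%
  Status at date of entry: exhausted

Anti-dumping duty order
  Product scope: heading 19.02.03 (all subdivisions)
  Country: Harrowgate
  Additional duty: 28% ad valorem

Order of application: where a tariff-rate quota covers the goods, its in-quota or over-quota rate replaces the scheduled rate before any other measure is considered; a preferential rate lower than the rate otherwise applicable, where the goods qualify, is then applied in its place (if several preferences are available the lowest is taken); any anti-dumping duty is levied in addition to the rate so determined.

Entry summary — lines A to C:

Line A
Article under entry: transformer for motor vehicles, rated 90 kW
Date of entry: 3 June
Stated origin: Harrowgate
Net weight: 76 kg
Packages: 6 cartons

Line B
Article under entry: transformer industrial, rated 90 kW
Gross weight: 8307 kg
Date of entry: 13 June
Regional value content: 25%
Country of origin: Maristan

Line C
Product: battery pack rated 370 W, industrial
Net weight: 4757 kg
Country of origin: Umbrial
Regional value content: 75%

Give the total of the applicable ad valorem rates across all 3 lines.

73%

Line A: transformer → 19.02; rated 90 kW → 19.02.03; for motor vehicles → 19.02.03.03. Scheduled 24%. anti-dumping (Harrowgate, 19.02.03): +28%; total 24% + 28% = 52%. → 52%.
Line B: transformer → 19.02; rated 90 kW → 19.02.03; industrial → 19.02.03.02. Scheduled 9%. Maristan agreement on 19.02.03: RVC < 35%; Maristan agreement on 19.01.01.01: 19.02.03.02 not covered; Maristan agreement on 19.01: 19.02.03.02 not covered. → 9%.
Line C: battery pack → 19.01; rated 370 W → 19.01.02; industrial → 19.01.02.02. Scheduled 12%. Umbrial agreement on 19.01.02: RVC ≥ 65% → 21% available; preference 21% not lower than 12% → no reduction. → 12%.
Sum: 52% + 9% + 12% = 73%.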